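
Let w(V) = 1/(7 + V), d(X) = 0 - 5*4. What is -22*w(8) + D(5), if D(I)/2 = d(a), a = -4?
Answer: -622/15 ≈ -41.467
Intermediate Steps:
d(X) = -20 (d(X) = 0 - 20 = -20)
D(I) = -40 (D(I) = 2*(-20) = -40)
-22*w(8) + D(5) = -22/(7 + 8) - 40 = -22/15 - 40 = -622/15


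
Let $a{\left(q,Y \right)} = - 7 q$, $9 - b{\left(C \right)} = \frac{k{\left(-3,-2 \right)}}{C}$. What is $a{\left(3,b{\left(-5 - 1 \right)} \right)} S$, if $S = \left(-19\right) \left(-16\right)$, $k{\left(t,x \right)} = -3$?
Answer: $-6384$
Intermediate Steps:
$b{\left(C \right)} = 9 + \frac{3}{C}$ ($b{\left(C \right)} = 9 - - \frac{3}{C} = 9 + \frac{3}{C}$)
$S = 304$
$a{\left(3,b{\left(-5 - 1 \right)} \right)} S = \left(-7\right) 3 \cdot 304 = \left(-21\right) 304 = -6384$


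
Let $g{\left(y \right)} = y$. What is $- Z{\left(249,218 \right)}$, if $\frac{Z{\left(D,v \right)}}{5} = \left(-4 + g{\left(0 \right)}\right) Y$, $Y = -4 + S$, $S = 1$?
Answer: $-60$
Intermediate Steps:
$Y = -3$ ($Y = -4 + 1 = -3$)
$Z{\left(D,v \right)} = 60$ ($Z{\left(D,v \right)} = 5 \left(-4 + 0\right) \left(-3\right) = 5 \left(\left(-4\right) \left(-3\right)\right) = 5 \cdot 12 = 60$)
$- Z{\left(249,218 \right)} = \left(-1\right) 60 = -60$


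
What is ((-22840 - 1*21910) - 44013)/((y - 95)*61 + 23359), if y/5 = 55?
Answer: -88763/34339 ≈ -2.5849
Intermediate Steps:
y = 275 (y = 5*55 = 275)
((-22840 - 1*21910) - 44013)/((y - 95)*61 + 23359) = ((-22840 - 1*21910) - 44013)/((275 - 95)*61 + 23359) = ((-22840 - 21910) - 44013)/(180*61 + 23359) = (-44750 - 44013)/(10980 + 23359) = -88763/34339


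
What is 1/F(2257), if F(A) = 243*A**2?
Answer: 1/1237853907 ≈ 8.0785e-10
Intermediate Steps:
1/F(2257) = 1/(243*2257**2) = 1/(243*5094049) = 1/1237853907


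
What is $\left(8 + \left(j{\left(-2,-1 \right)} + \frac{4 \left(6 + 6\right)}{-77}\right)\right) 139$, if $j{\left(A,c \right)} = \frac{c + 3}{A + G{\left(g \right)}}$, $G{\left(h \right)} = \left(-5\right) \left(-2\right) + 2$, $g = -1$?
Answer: $\frac{405463}{385} \approx 1053.2$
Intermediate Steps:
$G{\left(h \right)} = 12$ ($G{\left(h \right)} = 10 + 2 = 12$)
$j{\left(A,c \right)} = \frac{3 + c}{12 + A}$ ($j{\left(A,c \right)} = \frac{c + 3}{A + 12} = \frac{3 + c}{12 + A}$)
$\left(8 + \left(j{\left(-2,-1 \right)} + \frac{4 \left(6 + 6\right)}{-77}\right)\right) 139 = \left(8 + \left(\frac{3 - 1}{12 - 2} + \frac{4 \left(6 + 6\right)}{-77}\right)\right) 139 = \left(8 + \left(\frac{1}{10} \cdot 2 + 4 \cdot 12 \left(- \frac{1}{77}\right)\right)\right) 139 = \left(8 + \left(\frac{1}{10} \cdot 2 + 48 \left(- \frac{1}{77}\right)\right)\right) 139 = \left(8 + \left(\frac{1}{5} - \frac{48}{77}\right)\right) 139 = \left(8 - \frac{163}{385}\right) 139 = \frac{2917}{385} \cdot 139 = \frac{405463}{385}$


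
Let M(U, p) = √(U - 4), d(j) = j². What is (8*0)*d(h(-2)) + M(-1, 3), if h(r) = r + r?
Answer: I*√5 ≈ 2.2361*I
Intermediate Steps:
h(r) = 2*r
M(U, p) = √(-4 + U)
(8*0)*d(h(-2)) + M(-1, 3) = (8*0)*(2*(-2))² + √(-4 - 1) = 0*(-4)² + √(-5) = 0*16 + I*√5 = 0 + I*√5 = I*√5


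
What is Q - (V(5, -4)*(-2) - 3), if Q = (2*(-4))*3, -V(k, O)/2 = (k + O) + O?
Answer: -9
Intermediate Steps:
V(k, O) = -4*O - 2*k (V(k, O) = -2*((k + O) + O) = -2*((O + k) + O) = -2*(k + 2*O) = -4*O - 2*k)
Q = -24 (Q = -8*3 = -24)
Q - (V(5, -4)*(-2) - 3) = -24 - ((-4*(-4) - 2*5)*(-2) - 3) = -24 - ((16 - 10)*(-2) - 3) = -24 - (6*(-2) - 3) = -24 - (-12 - 3) = -24 - 1*(-15) = -24 + 15 = -9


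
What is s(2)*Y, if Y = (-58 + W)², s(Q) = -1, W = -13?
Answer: -5041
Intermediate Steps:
Y = 5041 (Y = (-58 - 13)² = (-71)² = 5041)
s(2)*Y = -1*5041 = -5041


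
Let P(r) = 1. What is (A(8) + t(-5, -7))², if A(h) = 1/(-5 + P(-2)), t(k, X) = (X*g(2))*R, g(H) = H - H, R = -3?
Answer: 1/16 ≈ 0.062500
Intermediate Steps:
g(H) = 0
t(k, X) = 0 (t(k, X) = (X*0)*(-3) = 0*(-3) = 0)
A(h) = -¼ (A(h) = 1/(-5 + 1) = 1/(-4) = -¼)
(A(8) + t(-5, -7))² = (-¼ + 0)² = (-¼)² = 1/16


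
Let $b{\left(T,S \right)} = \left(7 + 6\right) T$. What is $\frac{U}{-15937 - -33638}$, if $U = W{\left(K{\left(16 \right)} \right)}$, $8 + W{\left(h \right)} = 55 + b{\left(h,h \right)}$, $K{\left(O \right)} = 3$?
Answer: $\frac{86}{17701} \approx 0.0048585$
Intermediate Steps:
$b{\left(T,S \right)} = 13 T$
$W{\left(h \right)} = 47 + 13 h$ ($W{\left(h \right)} = -8 + \left(55 + 13 h\right) = 47 + 13 h$)
$U = 86$ ($U = 47 + 13 \cdot 3 = 47 + 39 = 86$)
$\frac{U}{-15937 - -33638} = \frac{86}{-15937 - -33638} = \frac{86}{-15937 + 33638} = \frac{86}{17701}$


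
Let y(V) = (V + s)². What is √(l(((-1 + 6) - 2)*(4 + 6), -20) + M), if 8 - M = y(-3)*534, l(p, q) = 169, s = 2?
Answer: I*√357 ≈ 18.894*I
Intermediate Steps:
y(V) = (2 + V)² (y(V) = (V + 2)² = (2 + V)²)
M = -526 (M = 8 - (2 - 3)²*534 = 8 - (-1)²*534 = 8 - 534 = -526)
√(l(((-1 + 6) - 2)*(4 + 6), -20) + M) = √(169 - 526) = √(-357) = I*√357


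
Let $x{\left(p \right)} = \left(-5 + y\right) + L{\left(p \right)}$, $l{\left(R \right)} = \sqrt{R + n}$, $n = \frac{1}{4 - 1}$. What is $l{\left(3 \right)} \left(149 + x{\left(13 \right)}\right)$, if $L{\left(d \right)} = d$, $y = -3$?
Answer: $\frac{154 \sqrt{30}}{3} \approx 281.16$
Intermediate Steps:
$n = \frac{1}{3} \approx 0.33333$
$l{\left(R \right)} = \sqrt{\frac{1}{3} + R}$ ($l{\left(R \right)} = \sqrt{R + \frac{1}{3}} = \sqrt{\frac{1}{3} + R}$)
$x{\left(p \right)} = -8 + p$ ($x{\left(p \right)} = \left(-5 - 3\right) + p = -8 + p$)
$l{\left(3 \right)} \left(149 + x{\left(13 \right)}\right) = \frac{\sqrt{3 + 9 \cdot 3}}{3} \left(149 + \left(-8 + 13\right)\right) = \frac{\sqrt{3 + 27}}{3} \left(149 + 5\right) = \frac{\sqrt{30}}{3} \cdot 154 = \frac{154 \sqrt{30}}{3}$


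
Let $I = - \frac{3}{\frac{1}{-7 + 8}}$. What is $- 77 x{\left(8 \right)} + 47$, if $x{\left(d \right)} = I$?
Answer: $278$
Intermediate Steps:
$I = -3$ ($I = - \frac{3}{1^{-1}} = - \frac{3}{1} = \left(-3\right) 1 = -3$)
$x{\left(d \right)} = -3$
$- 77 x{\left(8 \right)} + 47 = \left(-77\right) \left(-3\right) + 47 = 231 + 47 = 278$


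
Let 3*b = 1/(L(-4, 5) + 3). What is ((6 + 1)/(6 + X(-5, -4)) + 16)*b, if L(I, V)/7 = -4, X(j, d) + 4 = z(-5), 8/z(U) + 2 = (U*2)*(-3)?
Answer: -61/240 ≈ -0.25417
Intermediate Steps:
z(U) = 8/(-2 - 6*U) (z(U) = 8/(-2 + (U*2)*(-3)) = 8/(-2 + (2*U)*(-3)) = 8/(-2 - 6*U))
X(j, d) = -26/7 (X(j, d) = -4 - 4/(1 + 3*(-5)) = -4 - 4/(1 - 15) = -4 - 4/(-14) = -4 - 4*(-1/14) = -4 + 2/7 = -26/7)
L(I, V) = -28 (L(I, V) = 7*(-4) = -28)
b = -1/75 (b = 1/(3*(-28 + 3)) = (⅓)/(-25) = (⅓)*(-1/25) = -1/75 ≈ -0.013333)
((6 + 1)/(6 + X(-5, -4)) + 16)*b = ((6 + 1)/(6 - 26/7) + 16)*(-1/75) = (7/(16/7) + 16)*(-1/75) = (7*(7/16) + 16)*(-1/75) = (49/16 + 16)*(-1/75) = (305/16)*(-1/75) = -61/240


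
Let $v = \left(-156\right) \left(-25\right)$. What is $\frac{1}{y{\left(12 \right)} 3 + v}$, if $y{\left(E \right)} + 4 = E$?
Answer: $\frac{1}{3924} \approx 0.00025484$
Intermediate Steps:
$y{\left(E \right)} = -4 + E$
$v = 3900$
$\frac{1}{y{\left(12 \right)} 3 + v} = \frac{1}{\left(-4 + 12\right) 3 + 3900} = \frac{1}{8 \cdot 3 + 3900} = \frac{1}{24 + 3900} = \frac{1}{3924}$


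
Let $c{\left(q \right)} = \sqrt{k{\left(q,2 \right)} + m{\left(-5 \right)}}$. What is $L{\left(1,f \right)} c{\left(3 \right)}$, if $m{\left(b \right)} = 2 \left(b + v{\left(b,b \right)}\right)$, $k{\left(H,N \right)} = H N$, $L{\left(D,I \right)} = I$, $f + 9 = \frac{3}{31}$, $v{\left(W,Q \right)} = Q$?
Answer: $- \frac{276 i \sqrt{14}}{31} \approx - 33.313 i$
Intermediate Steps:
$f = - \frac{276}{31}$ ($f = -9 + \frac{3}{31} = - \frac{276}{31} \approx -8.9032$)
$m{\left(b \right)} = 4 b$ ($m{\left(b \right)} = 2 \left(b + b\right) = 2 \cdot 2 b = 4 b$)
$c{\left(q \right)} = \sqrt{-20 + 2 q}$ ($c{\left(q \right)} = \sqrt{q 2 + 4 \left(-5\right)} = \sqrt{2 q - 20} = \sqrt{-20 + 2 q}$)
$L{\left(1,f \right)} c{\left(3 \right)} = - \frac{276 \sqrt{-20 + 2 \cdot 3}}{31} = - \frac{276 \sqrt{-20 + 6}}{31} = - \frac{276 \sqrt{-14}}{31} = - \frac{276 i \sqrt{14}}{31}$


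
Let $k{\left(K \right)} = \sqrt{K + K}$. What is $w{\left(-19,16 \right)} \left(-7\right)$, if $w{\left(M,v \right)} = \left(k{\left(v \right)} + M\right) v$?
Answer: $2128 - 448 \sqrt{2} \approx 1494.4$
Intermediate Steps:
$k{\left(K \right)} = \sqrt{2} \sqrt{K}$ ($k{\left(K \right)} = \sqrt{2 K} = \sqrt{2} \sqrt{K}$)
$w{\left(M,v \right)} = v \left(M + \sqrt{2} \sqrt{v}\right)$ ($w{\left(M,v \right)} = \left(\sqrt{2} \sqrt{v} + M\right) v = \left(M + \sqrt{2} \sqrt{v}\right) v = v \left(M + \sqrt{2} \sqrt{v}\right)$)
$w{\left(-19,16 \right)} \left(-7\right) = 16 \left(-19 + \sqrt{2} \sqrt{16}\right) \left(-7\right) = 16 \left(-19 + \sqrt{2} \cdot 4\right) \left(-7\right) = 16 \left(-19 + 4 \sqrt{2}\right) \left(-7\right) = \left(-304 + 64 \sqrt{2}\right) \left(-7\right) = 2128 - 448 \sqrt{2}$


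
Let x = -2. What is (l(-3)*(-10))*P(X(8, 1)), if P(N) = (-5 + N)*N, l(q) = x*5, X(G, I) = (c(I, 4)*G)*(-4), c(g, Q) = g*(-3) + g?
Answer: 377600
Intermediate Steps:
c(g, Q) = -2*g (c(g, Q) = -3*g + g = -2*g)
X(G, I) = 8*G*I (X(G, I) = ((-2*I)*G)*(-4) = -2*G*I*(-4) = 8*G*I)
l(q) = -10 (l(q) = -2*5 = -10)
P(N) = N*(-5 + N)
(l(-3)*(-10))*P(X(8, 1)) = (-10*(-10))*((8*8*1)*(-5 + 8*8*1)) = 100*(64*(-5 + 64)) = 100*(64*59) = 100*3776 = 377600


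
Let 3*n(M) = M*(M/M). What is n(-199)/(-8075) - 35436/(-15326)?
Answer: 430743487/185636175 ≈ 2.3204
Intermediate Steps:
n(M) = M/3 (n(M) = (M*(M/M))/3 = (M*1)/3 = M/3)
n(-199)/(-8075) - 35436/(-15326) = ((1/3)*(-199))/(-8075) - 35436/(-15326) = -199/3*(-1/8075) - 35436*(-1/15326) = 199/24225 + 17718/7663 = 430743487/185636175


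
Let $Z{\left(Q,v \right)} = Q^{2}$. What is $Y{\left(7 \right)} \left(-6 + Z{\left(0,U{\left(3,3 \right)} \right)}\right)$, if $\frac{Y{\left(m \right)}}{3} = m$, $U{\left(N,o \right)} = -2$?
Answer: $-126$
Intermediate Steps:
$Y{\left(m \right)} = 3 m$
$Y{\left(7 \right)} \left(-6 + Z{\left(0,U{\left(3,3 \right)} \right)}\right) = 3 \cdot 7 \left(-6 + 0^{2}\right) = 21 \left(-6 + 0\right) = 21 \left(-6\right) = -126$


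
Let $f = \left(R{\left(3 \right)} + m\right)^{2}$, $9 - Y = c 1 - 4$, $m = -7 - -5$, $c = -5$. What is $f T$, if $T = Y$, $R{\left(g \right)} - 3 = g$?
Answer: $288$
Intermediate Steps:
$R{\left(g \right)} = 3 + g$
$m = -2$ ($m = -7 + 5 = -2$)
$Y = 18$ ($Y = 9 - \left(\left(-5\right) 1 - 4\right) = 9 - \left(-5 - 4\right) = 9 - -9 = 9 + 9 = 18$)
$f = 16$ ($f = \left(\left(3 + 3\right) - 2\right)^{2} = \left(6 - 2\right)^{2} = 4^{2} = 16$)
$T = 18$
$f T = 16 \cdot 18 = 288$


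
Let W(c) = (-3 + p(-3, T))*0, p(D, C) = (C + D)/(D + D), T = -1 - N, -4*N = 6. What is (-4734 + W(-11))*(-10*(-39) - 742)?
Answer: 1666368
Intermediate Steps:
N = -3/2 (N = -¼*6 = -3/2 ≈ -1.5000)
T = ½ (T = -1 - 1*(-3/2) = -1 + 3/2 = ½ ≈ 0.50000)
p(D, C) = (C + D)/(2*D) (p(D, C) = (C + D)/((2*D)) = (C + D)*(1/(2*D)) = (C + D)/(2*D))
W(c) = 0 (W(c) = (-3 + (½)*(½ - 3)/(-3))*0 = (-3 + (½)*(-⅓)*(-5/2))*0 = (-3 + 5/12)*0 = -31/12*0 = 0)
(-4734 + W(-11))*(-10*(-39) - 742) = (-4734 + 0)*(-10*(-39) - 742) = -4734*(390 - 742) = -4734*(-352) = 1666368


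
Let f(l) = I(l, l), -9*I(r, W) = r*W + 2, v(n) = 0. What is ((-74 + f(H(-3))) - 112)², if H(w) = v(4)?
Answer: 2808976/81 ≈ 34679.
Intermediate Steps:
H(w) = 0
I(r, W) = -2/9 - W*r/9 (I(r, W) = -(r*W + 2)/9 = -(W*r + 2)/9 = -(2 + W*r)/9 = -2/9 - W*r/9)
f(l) = -2/9 - l²/9 (f(l) = -2/9 - l*l/9 = -2/9 - l²/9)
((-74 + f(H(-3))) - 112)² = ((-74 + (-2/9 - ⅑*0²)) - 112)² = ((-74 + (-2/9 - ⅑*0)) - 112)² = ((-74 + (-2/9 + 0)) - 112)² = ((-74 - 2/9) - 112)² = (-668/9 - 112)² = (-1676/9)² = 2808976/81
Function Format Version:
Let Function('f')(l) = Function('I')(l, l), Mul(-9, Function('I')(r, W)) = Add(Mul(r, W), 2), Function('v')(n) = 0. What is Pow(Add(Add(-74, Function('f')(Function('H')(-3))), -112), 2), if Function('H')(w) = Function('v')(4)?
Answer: Rational(2808976, 81) ≈ 34679.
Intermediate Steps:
Function('H')(w) = 0
Function('I')(r, W) = Add(Rational(-2, 9), Mul(Rational(-1, 9), W, r)) (Function('I')(r, W) = Mul(Rational(-1, 9), Add(Mul(r, W), 2)) = Mul(Rational(-1, 9), Add(Mul(W, r), 2)) = Mul(Rational(-1, 9), Add(2, Mul(W, r))) = Add(Rational(-2, 9), Mul(Rational(-1, 9), W, r)))
Function('f')(l) = Add(Rational(-2, 9), Mul(Rational(-1, 9), Pow(l, 2))) (Function('f')(l) = Add(Rational(-2, 9), Mul(Rational(-1, 9), l, l)) = Add(Rational(-2, 9), Mul(Rational(-1, 9), Pow(l, 2))))
Pow(Add(Add(-74, Function('f')(Function('H')(-3))), -112), 2) = Pow(Add(Add(-74, Add(Rational(-2, 9), Mul(Rational(-1, 9), Pow(0, 2)))), -112), 2) = Pow(Add(Add(-74, Add(Rational(-2, 9), Mul(Rational(-1, 9), 0))), -112), 2) = Pow(Add(Add(-74, Add(Rational(-2, 9), 0)), -112), 2) = Pow(Add(Add(-74, Rational(-2, 9)), -112), 2) = Pow(Add(Rational(-668, 9), -112), 2) = Pow(Rational(-1676, 9), 2) = Rational(2808976, 81)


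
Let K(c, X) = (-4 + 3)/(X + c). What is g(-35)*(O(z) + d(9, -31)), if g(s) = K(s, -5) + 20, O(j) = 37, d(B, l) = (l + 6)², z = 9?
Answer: 265131/20 ≈ 13257.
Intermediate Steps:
K(c, X) = -1/(X + c)
d(B, l) = (6 + l)²
g(s) = 20 - 1/(-5 + s) (g(s) = -1/(-5 + s) + 20 = 20 - 1/(-5 + s))
g(-35)*(O(z) + d(9, -31)) = ((-101 + 20*(-35))/(-5 - 35))*(37 + (6 - 31)²) = ((-101 - 700)/(-40))*(37 + (-25)²) = (-1/40*(-801))*(37 + 625) = (801/40)*662 = 265131/20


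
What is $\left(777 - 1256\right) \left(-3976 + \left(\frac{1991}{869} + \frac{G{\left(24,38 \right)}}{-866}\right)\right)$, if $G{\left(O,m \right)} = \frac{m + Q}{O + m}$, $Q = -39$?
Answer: $\frac{8073618592123}{4241668} \approx 1.9034 \cdot 10^{6}$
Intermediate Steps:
$G{\left(O,m \right)} = \frac{-39 + m}{O + m}$ ($G{\left(O,m \right)} = \frac{m - 39}{O + m} = \frac{-39 + m}{O + m}$)
$\left(777 - 1256\right) \left(-3976 + \left(\frac{1991}{869} + \frac{G{\left(24,38 \right)}}{-866}\right)\right) = \left(777 - 1256\right) \left(-3976 + \left(\frac{1991}{869} + \frac{\frac{1}{24 + 38} \left(-39 + 38\right)}{-866}\right)\right) = - 479 \left(-3976 + \left(1991 \cdot \frac{1}{869} + \frac{1}{62} \left(-1\right) \left(- \frac{1}{866}\right)\right)\right) = - 479 \left(-3976 + \left(\frac{181}{79} + \frac{1}{62} \left(-1\right) \left(- \frac{1}{866}\right)\right)\right) = - 479 \left(-3976 + \left(\frac{181}{79} - - \frac{1}{53692}\right)\right) = - 479 \left(-3976 + \left(\frac{181}{79} + \frac{1}{53692}\right)\right) = - 479 \left(-3976 + \frac{9718331}{4241668}\right) = \left(-479\right) \left(- \frac{16855153637}{4241668}\right) = \frac{8073618592123}{4241668}$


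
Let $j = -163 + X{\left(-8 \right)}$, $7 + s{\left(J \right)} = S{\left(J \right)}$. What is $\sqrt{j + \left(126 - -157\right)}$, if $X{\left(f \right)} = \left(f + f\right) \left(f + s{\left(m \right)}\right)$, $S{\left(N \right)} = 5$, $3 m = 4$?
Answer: $2 \sqrt{70} \approx 16.733$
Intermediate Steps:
$m = \frac{4}{3}$ ($m = \frac{1}{3} \cdot 4 = \frac{4}{3} \approx 1.3333$)
$s{\left(J \right)} = -2$ ($s{\left(J \right)} = -7 + 5 = -2$)
$X{\left(f \right)} = 2 f \left(-2 + f\right)$ ($X{\left(f \right)} = \left(f + f\right) \left(f - 2\right) = 2 f \left(-2 + f\right)$)
$j = -3$ ($j = -163 + 2 \left(-8\right) \left(-2 - 8\right) = -163 + 2 \left(-8\right) \left(-10\right) = -163 + 160 = -3$)
$\sqrt{j + \left(126 - -157\right)} = \sqrt{-3 + \left(126 - -157\right)} = \sqrt{-3 + \left(126 + 157\right)} = \sqrt{-3 + 283} = \sqrt{280} = 2 \sqrt{70}$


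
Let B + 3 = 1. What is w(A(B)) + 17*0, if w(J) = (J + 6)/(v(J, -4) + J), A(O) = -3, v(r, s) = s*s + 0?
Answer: 3/13 ≈ 0.23077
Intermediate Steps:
B = -2 (B = -3 + 1 = -2)
v(r, s) = s² (v(r, s) = s² + 0 = s²)
w(J) = (6 + J)/(16 + J) (w(J) = (J + 6)/((-4)² + J) = (6 + J)/(16 + J))
w(A(B)) + 17*0 = (6 - 3)/(16 - 3) + 17*0 = 3/13 + 0 = 3/13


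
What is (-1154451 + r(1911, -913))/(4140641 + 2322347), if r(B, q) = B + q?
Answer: -164779/923284 ≈ -0.17847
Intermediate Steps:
(-1154451 + r(1911, -913))/(4140641 + 2322347) = (-1154451 + (1911 - 913))/(4140641 + 2322347) = (-1154451 + 998)/6462988 = -1153453*1/6462988 = -164779/923284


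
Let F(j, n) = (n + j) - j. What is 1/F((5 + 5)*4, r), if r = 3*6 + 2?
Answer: 1/20 ≈ 0.050000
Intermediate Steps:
r = 20 (r = 18 + 2 = 20)
F(j, n) = n (F(j, n) = (j + n) - j = n)
1/F((5 + 5)*4, r) = 1/20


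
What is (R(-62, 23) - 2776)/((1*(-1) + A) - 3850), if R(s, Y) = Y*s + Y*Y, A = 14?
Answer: 3673/3837 ≈ 0.95726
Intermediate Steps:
R(s, Y) = Y² + Y*s (R(s, Y) = Y*s + Y² = Y² + Y*s)
(R(-62, 23) - 2776)/((1*(-1) + A) - 3850) = (23*(23 - 62) - 2776)/((1*(-1) + 14) - 3850) = (23*(-39) - 2776)/((-1 + 14) - 3850) = (-897 - 2776)/(13 - 3850) = -3673/(-3837) = -3673*(-1/3837) = 3673/3837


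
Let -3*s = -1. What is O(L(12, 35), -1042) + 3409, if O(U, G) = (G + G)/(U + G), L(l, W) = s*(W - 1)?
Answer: 2636720/773 ≈ 3411.0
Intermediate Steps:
s = 1/3 (s = -1/3*(-1) = 1/3 ≈ 0.33333)
L(l, W) = -1/3 + W/3 (L(l, W) = (W - 1)/3 = (-1 + W)/3 = -1/3 + W/3)
O(U, G) = 2*G/(G + U) (O(U, G) = (2*G)/(G + U) = 2*G/(G + U))
O(L(12, 35), -1042) + 3409 = 2*(-1042)/(-1042 + (-1/3 + (1/3)*35)) + 3409 = 2*(-1042)/(-1042 + (-1/3 + 35/3)) + 3409 = 2*(-1042)/(-1042 + 34/3) + 3409 = 2*(-1042)/(-3092/3) + 3409 = 2*(-1042)*(-3/3092) + 3409 = 1563/773 + 3409 = 2636720/773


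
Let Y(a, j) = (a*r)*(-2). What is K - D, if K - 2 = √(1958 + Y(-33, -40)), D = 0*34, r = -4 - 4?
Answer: 2 + √1430 ≈ 39.815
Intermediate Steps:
r = -8
D = 0
Y(a, j) = 16*a (Y(a, j) = (a*(-8))*(-2) = -8*a*(-2) = 16*a)
K = 2 + √1430 (K = 2 + √(1958 + 16*(-33)) = 2 + √(1958 - 528) = 2 + √1430 ≈ 39.815)
K - D = (2 + √1430) - 1*0 = (2 + √1430) + 0 = 2 + √1430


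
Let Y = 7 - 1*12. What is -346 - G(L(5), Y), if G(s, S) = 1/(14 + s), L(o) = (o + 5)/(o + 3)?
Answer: -21110/61 ≈ -346.07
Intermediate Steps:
L(o) = (5 + o)/(3 + o)
Y = -5 (Y = 7 - 12 = -5)
-346 - G(L(5), Y) = -346 - 1/(14 + (5 + 5)/(3 + 5)) = -346 - 1/(14 + 10/8) = -346 - 1/(14 + (⅛)*10) = -346 - 1/(14 + 5/4) = -346 - 1/61/4 = -346 - 1*4/61 = -346 - 4/61 = -21110/61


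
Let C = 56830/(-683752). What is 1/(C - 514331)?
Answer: -341876/175837453371 ≈ -1.9443e-6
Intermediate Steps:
C = -28415/341876 (C = 56830*(-1/683752) = -28415/341876 ≈ -0.083115)
1/(C - 514331) = 1/(-28415/341876 - 514331) = 1/(-175837453371/341876) = -341876/175837453371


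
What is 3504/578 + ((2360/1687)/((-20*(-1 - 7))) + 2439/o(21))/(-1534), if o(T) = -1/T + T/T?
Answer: 16426748537/3739454810 ≈ 4.3928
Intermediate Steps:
o(T) = 1 - 1/T (o(T) = -1/T + 1 = 1 - 1/T)
3504/578 + ((2360/1687)/((-20*(-1 - 7))) + 2439/o(21))/(-1534) = 3504/578 + ((2360/1687)/((-20*(-1 - 7))) + 2439/(((-1 + 21)/21)))/(-1534) = 3504*(1/578) + ((2360*(1/1687))/((-20*(-8))) + 2439/(((1/21)*20)))*(-1/1534) = 1752/289 + ((2360/1687)/160 + 2439/(20/21))*(-1/1534) = 1752/289 + ((2360/1687)*(1/160) + 2439*(21/20))*(-1/1534) = 1752/289 + (59/6748 + 51219/20)*(-1/1534) = 1752/289 + (21601687/8435)*(-1/1534) = 1752/289 - 21601687/12939290 = 16426748537/3739454810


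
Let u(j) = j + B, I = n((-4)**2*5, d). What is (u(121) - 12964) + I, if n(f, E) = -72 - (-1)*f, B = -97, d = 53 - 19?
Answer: -12932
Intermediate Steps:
d = 34
n(f, E) = -72 + f
I = 8 (I = -72 + (-4)**2*5 = -72 + 16*5 = -72 + 80 = 8)
u(j) = -97 + j (u(j) = j - 97 = -97 + j)
(u(121) - 12964) + I = ((-97 + 121) - 12964) + 8 = (24 - 12964) + 8 = -12940 + 8 = -12932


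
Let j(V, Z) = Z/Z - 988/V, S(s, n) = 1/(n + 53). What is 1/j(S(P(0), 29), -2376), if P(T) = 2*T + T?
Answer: -1/81015 ≈ -1.2343e-5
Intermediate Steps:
P(T) = 3*T
S(s, n) = 1/(53 + n)
j(V, Z) = 1 - 988/V
1/j(S(P(0), 29), -2376) = 1/((-988 + 1/(53 + 29))/(1/(53 + 29))) = 1/((-988 + 1/82)/(1/82)) = 1/(82*(-81015/82)) = 1/(-81015) = -1/81015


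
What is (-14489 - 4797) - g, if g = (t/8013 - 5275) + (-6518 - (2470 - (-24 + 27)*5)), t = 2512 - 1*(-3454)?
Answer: -40375460/8013 ≈ -5038.7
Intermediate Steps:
t = 5966 (t = 2512 + 3454 = 5966)
g = -114163258/8013 (g = (5966/8013 - 5275) + (-6518 - (2470 - (-24 + 27)*5)) = (5966*(1/8013) - 5275) + (-6518 - (2470 - 3*5)) = (5966/8013 - 5275) + (-6518 - (2470 - 1*15)) = -42262609/8013 + (-6518 - (2470 - 15)) = -42262609/8013 + (-6518 - 1*2455) = -42262609/8013 + (-6518 - 2455) = -42262609/8013 - 8973 = -114163258/8013 ≈ -14247.)
(-14489 - 4797) - g = (-14489 - 4797) - 1*(-114163258/8013) = -19286 + 114163258/8013 = -40375460/8013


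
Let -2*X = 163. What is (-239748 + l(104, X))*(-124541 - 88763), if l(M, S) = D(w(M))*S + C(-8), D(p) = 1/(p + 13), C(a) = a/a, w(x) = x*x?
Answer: 6085540487508/119 ≈ 5.1139e+10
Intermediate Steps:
w(x) = x²
C(a) = 1
D(p) = 1/(13 + p)
X = -163/2 (X = -½*163 = -163/2 ≈ -81.500)
l(M, S) = 1 + S/(13 + M²) (l(M, S) = S/(13 + M²) + 1 = 1 + S/(13 + M²))
(-239748 + l(104, X))*(-124541 - 88763) = (-239748 + (13 - 163/2 + 104²)/(13 + 104²))*(-124541 - 88763) = (-239748 + (13 - 163/2 + 10816)/(13 + 10816))*(-213304) = (-239748 + (21495/2)/10829)*(-213304) = (-239748 + (1/10829)*(21495/2))*(-213304) = (-239748 + 21495/21658)*(-213304) = -5192440689/21658*(-213304) = 6085540487508/119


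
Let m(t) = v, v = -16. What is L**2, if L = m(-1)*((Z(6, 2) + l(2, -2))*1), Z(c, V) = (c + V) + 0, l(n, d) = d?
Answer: 9216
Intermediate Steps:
Z(c, V) = V + c (Z(c, V) = (V + c) + 0 = V + c)
m(t) = -16
L = -96 (L = -16*((2 + 6) - 2) = -16*(8 - 2) = -96 ≈ -96.000)
L**2 = (-96)**2 = 9216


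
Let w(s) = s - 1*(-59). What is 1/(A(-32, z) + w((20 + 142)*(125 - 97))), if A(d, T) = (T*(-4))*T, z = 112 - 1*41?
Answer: -1/15569 ≈ -6.4230e-5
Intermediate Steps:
z = 71 (z = 112 - 41 = 71)
A(d, T) = -4*T² (A(d, T) = (-4*T)*T = -4*T²)
w(s) = 59 + s (w(s) = s + 59 = 59 + s)
1/(A(-32, z) + w((20 + 142)*(125 - 97))) = 1/(-4*71² + (59 + (20 + 142)*(125 - 97))) = 1/(-4*5041 + (59 + 162*28)) = 1/(-20164 + (59 + 4536)) = 1/(-20164 + 4595) = 1/(-15569) = -1/15569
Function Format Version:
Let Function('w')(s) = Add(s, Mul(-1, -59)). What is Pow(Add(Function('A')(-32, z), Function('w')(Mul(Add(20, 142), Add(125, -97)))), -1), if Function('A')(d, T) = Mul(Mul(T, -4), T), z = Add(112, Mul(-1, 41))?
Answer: Rational(-1, 15569) ≈ -6.4230e-5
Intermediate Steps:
z = 71 (z = Add(112, -41) = 71)
Function('A')(d, T) = Mul(-4, Pow(T, 2)) (Function('A')(d, T) = Mul(Mul(-4, T), T) = Mul(-4, Pow(T, 2)))
Function('w')(s) = Add(59, s) (Function('w')(s) = Add(s, 59) = Add(59, s))
Pow(Add(Function('A')(-32, z), Function('w')(Mul(Add(20, 142), Add(125, -97)))), -1) = Pow(Add(Mul(-4, Pow(71, 2)), Add(59, Mul(Add(20, 142), Add(125, -97)))), -1) = Pow(Add(Mul(-4, 5041), Add(59, Mul(162, 28))), -1) = Pow(Add(-20164, Add(59, 4536)), -1) = Pow(Add(-20164, 4595), -1) = Pow(-15569, -1) = Rational(-1, 15569)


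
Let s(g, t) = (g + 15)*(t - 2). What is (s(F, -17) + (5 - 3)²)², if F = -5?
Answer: 34596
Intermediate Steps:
s(g, t) = (-2 + t)*(15 + g) (s(g, t) = (15 + g)*(-2 + t) = (-2 + t)*(15 + g))
(s(F, -17) + (5 - 3)²)² = ((-30 - 2*(-5) + 15*(-17) - 5*(-17)) + (5 - 3)²)² = ((-30 + 10 - 255 + 85) + 2²)² = (-190 + 4)² = (-186)² = 34596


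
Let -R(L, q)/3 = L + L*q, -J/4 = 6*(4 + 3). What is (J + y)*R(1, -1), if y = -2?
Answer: 0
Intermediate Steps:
J = -168 (J = -24*(4 + 3) = -24*7 = -4*42 = -168)
R(L, q) = -3*L - 3*L*q (R(L, q) = -3*(L + L*q) = -3*L - 3*L*q)
(J + y)*R(1, -1) = (-168 - 2)*(-3*1*(1 - 1)) = -(-510)*0 = -170*0 = 0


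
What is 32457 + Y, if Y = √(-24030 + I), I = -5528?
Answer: 32457 + I*√29558 ≈ 32457.0 + 171.92*I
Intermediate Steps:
Y = I*√29558 (Y = √(-24030 - 5528) = √(-29558) = I*√29558 ≈ 171.92*I)
32457 + Y = 32457 + I*√29558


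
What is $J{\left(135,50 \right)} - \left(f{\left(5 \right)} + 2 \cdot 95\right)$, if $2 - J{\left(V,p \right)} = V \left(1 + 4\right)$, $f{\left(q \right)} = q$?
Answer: $-868$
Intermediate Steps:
$J{\left(V,p \right)} = 2 - 5 V$ ($J{\left(V,p \right)} = 2 - V \left(1 + 4\right) = 2 - V 5 = 2 - 5 V$)
$J{\left(135,50 \right)} - \left(f{\left(5 \right)} + 2 \cdot 95\right) = \left(2 - 675\right) - \left(5 + 2 \cdot 95\right) = \left(2 - 675\right) - \left(5 + 190\right) = -673 - 195 = -868$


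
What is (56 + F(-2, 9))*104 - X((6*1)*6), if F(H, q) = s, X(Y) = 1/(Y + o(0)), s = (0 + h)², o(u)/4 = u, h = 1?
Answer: 213407/36 ≈ 5928.0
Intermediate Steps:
o(u) = 4*u
s = 1 (s = (0 + 1)² = 1² = 1)
X(Y) = 1/Y (X(Y) = 1/(Y + 4*0) = 1/(Y + 0) = 1/Y)
F(H, q) = 1
(56 + F(-2, 9))*104 - X((6*1)*6) = (56 + 1)*104 - 1/((6*1)*6) = 57*104 - 1/(6*6) = 5928 - 1/36 = 213407/36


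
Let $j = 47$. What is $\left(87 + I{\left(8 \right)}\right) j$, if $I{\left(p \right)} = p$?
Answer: $4465$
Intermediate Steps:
$\left(87 + I{\left(8 \right)}\right) j = \left(87 + 8\right) 47 = 95 \cdot 47 = 4465$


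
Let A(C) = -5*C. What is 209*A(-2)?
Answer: 2090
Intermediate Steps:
209*A(-2) = 209*(-5*(-2)) = 209*10 = 2090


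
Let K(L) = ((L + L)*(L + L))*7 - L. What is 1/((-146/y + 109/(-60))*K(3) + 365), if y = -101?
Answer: 2020/550633 ≈ 0.0036685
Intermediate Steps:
K(L) = -L + 28*L**2 (K(L) = ((2*L)*(2*L))*7 - L = (4*L**2)*7 - L = 28*L**2 - L = -L + 28*L**2)
1/((-146/y + 109/(-60))*K(3) + 365) = 1/((-146/(-101) + 109/(-60))*(3*(-1 + 28*3)) + 365) = 1/((-146*(-1/101) + 109*(-1/60))*(3*(-1 + 84)) + 365) = 1/((146/101 - 109/60)*(3*83) + 365) = 1/(-2249/6060*249 + 365) = 1/(-186667/2020 + 365) = 1/(550633/2020) = 2020/550633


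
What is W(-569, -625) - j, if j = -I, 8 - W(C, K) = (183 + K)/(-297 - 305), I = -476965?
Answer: -143564278/301 ≈ -4.7696e+5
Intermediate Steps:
W(C, K) = 4999/602 + K/602 (W(C, K) = 8 - (183 + K)/(-297 - 305) = 8 - (183 + K)/(-602) = 8 - (183 + K)*(-1)/602 = 8 - (-183/602 - K/602) = 8 + (183/602 + K/602) = 4999/602 + K/602)
j = 476965 (j = -1*(-476965) = 476965)
W(-569, -625) - j = (4999/602 + (1/602)*(-625)) - 1*476965 = (4999/602 - 625/602) - 476965 = 2187/301 - 476965 = -143564278/301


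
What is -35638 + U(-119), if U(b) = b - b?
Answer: -35638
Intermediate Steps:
U(b) = 0
-35638 + U(-119) = -35638 + 0 = -35638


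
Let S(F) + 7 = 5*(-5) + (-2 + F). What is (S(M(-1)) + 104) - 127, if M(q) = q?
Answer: -58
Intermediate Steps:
S(F) = -34 + F (S(F) = -7 + (5*(-5) + (-2 + F)) = -7 + (-25 + (-2 + F)) = -7 + (-27 + F) = -34 + F)
(S(M(-1)) + 104) - 127 = ((-34 - 1) + 104) - 127 = (-35 + 104) - 127 = 69 - 127 = -58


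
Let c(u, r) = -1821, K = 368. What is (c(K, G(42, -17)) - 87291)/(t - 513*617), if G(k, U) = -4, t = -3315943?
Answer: 11139/454058 ≈ 0.024532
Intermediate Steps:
(c(K, G(42, -17)) - 87291)/(t - 513*617) = (-1821 - 87291)/(-3315943 - 513*617) = -89112/(-3315943 - 316521) = -89112/(-3632464) = -89112*(-1/3632464) = 11139/454058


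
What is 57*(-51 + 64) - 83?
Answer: 658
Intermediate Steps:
57*(-51 + 64) - 83 = 57*13 - 83 = 741 - 83 = 658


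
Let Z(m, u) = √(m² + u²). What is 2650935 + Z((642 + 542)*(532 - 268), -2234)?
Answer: 2650935 + 2*√24427186633 ≈ 2.9635e+6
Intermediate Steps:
2650935 + Z((642 + 542)*(532 - 268), -2234) = 2650935 + √(((642 + 542)*(532 - 268))² + (-2234)²) = 2650935 + √((1184*264)² + 4990756) = 2650935 + √(312576² + 4990756) = 2650935 + √(97703755776 + 4990756) = 2650935 + √97708746532 = 2650935 + 2*√24427186633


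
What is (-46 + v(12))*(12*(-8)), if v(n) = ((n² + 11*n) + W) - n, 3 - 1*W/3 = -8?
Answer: -24096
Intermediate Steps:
W = 33 (W = 9 - 3*(-8) = 9 + 24 = 33)
v(n) = 33 + n² + 10*n (v(n) = ((n² + 11*n) + 33) - n = (33 + n² + 11*n) - n = 33 + n² + 10*n)
(-46 + v(12))*(12*(-8)) = (-46 + (33 + 12² + 10*12))*(12*(-8)) = (-46 + (33 + 144 + 120))*(-96) = (-46 + 297)*(-96) = 251*(-96) = -24096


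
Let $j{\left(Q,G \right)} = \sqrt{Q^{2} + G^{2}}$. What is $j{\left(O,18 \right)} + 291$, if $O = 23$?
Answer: $291 + \sqrt{853} \approx 320.21$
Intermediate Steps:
$j{\left(Q,G \right)} = \sqrt{G^{2} + Q^{2}}$
$j{\left(O,18 \right)} + 291 = \sqrt{18^{2} + 23^{2}} + 291 = \sqrt{324 + 529} + 291 = \sqrt{853} + 291 = 291 + \sqrt{853}$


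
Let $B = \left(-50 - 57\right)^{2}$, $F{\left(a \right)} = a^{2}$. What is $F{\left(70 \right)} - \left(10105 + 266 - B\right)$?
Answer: $5978$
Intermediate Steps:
$B = 11449$ ($B = \left(-107\right)^{2} = 11449$)
$F{\left(70 \right)} - \left(10105 + 266 - B\right) = 70^{2} + \left(11449 - \left(7340 + \left(2765 - -266\right)\right)\right) = 4900 + \left(11449 - \left(7340 + \left(2765 + 266\right)\right)\right) = 4900 + \left(11449 - \left(7340 + 3031\right)\right) = 4900 + \left(11449 - 10371\right) = 4900 + 1078 = 5978$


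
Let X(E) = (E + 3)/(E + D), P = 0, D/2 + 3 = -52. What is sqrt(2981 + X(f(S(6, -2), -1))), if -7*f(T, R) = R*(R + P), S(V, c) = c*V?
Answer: sqrt(1772013201)/771 ≈ 54.598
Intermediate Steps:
D = -110 (D = -6 + 2*(-52) = -6 - 104 = -110)
S(V, c) = V*c
f(T, R) = -R**2/7 (f(T, R) = -R*(R + 0)/7 = -R*R/7 = -R**2/7)
X(E) = (3 + E)/(-110 + E) (X(E) = (E + 3)/(E - 110) = (3 + E)/(-110 + E))
sqrt(2981 + X(f(S(6, -2), -1))) = sqrt(2981 + (3 - 1/7*(-1)**2)/(-110 - 1/7*(-1)**2)) = sqrt(2981 + (3 - 1/7*1)/(-110 - 1/7*1)) = sqrt(2981 + (3 - 1/7)/(-110 - 1/7)) = sqrt(2981 + (20/7)/(-771/7)) = sqrt(2981 - 7/771*20/7) = sqrt(2981 - 20/771) = sqrt(2298331/771) = sqrt(1772013201)/771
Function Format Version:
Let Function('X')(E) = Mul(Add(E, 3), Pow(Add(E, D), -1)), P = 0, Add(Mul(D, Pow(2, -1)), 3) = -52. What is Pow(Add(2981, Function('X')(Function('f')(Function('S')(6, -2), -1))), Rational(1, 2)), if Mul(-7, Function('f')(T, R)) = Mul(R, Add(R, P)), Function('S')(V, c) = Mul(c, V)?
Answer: Mul(Rational(1, 771), Pow(1772013201, Rational(1, 2))) ≈ 54.598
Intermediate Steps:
D = -110 (D = Add(-6, Mul(2, -52)) = Add(-6, -104) = -110)
Function('S')(V, c) = Mul(V, c)
Function('f')(T, R) = Mul(Rational(-1, 7), Pow(R, 2)) (Function('f')(T, R) = Mul(Rational(-1, 7), Mul(R, Add(R, 0))) = Mul(Rational(-1, 7), Mul(R, R)) = Mul(Rational(-1, 7), Pow(R, 2)))
Function('X')(E) = Mul(Pow(Add(-110, E), -1), Add(3, E)) (Function('X')(E) = Mul(Add(E, 3), Pow(Add(E, -110), -1)) = Mul(Add(3, E), Pow(Add(-110, E), -1)) = Mul(Pow(Add(-110, E), -1), Add(3, E)))
Pow(Add(2981, Function('X')(Function('f')(Function('S')(6, -2), -1))), Rational(1, 2)) = Pow(Add(2981, Mul(Pow(Add(-110, Mul(Rational(-1, 7), Pow(-1, 2))), -1), Add(3, Mul(Rational(-1, 7), Pow(-1, 2))))), Rational(1, 2)) = Pow(Add(2981, Mul(Pow(Add(-110, Mul(Rational(-1, 7), 1)), -1), Add(3, Mul(Rational(-1, 7), 1)))), Rational(1, 2)) = Pow(Add(2981, Mul(Pow(Add(-110, Rational(-1, 7)), -1), Add(3, Rational(-1, 7)))), Rational(1, 2)) = Pow(Add(2981, Mul(Pow(Rational(-771, 7), -1), Rational(20, 7))), Rational(1, 2)) = Pow(Add(2981, Mul(Rational(-7, 771), Rational(20, 7))), Rational(1, 2)) = Pow(Add(2981, Rational(-20, 771)), Rational(1, 2)) = Pow(Rational(2298331, 771), Rational(1, 2)) = Mul(Rational(1, 771), Pow(1772013201, Rational(1, 2)))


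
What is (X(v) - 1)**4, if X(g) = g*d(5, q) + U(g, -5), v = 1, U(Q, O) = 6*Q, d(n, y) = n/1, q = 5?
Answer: 10000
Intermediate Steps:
d(n, y) = n (d(n, y) = n*1 = n)
X(g) = 11*g (X(g) = g*5 + 6*g = 5*g + 6*g = 11*g)
(X(v) - 1)**4 = (11*1 - 1)**4 = (11 - 1)**4 = 10**4 = 10000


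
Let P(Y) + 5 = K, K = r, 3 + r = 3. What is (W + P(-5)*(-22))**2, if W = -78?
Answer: 1024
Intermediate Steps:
r = 0 (r = -3 + 3 = 0)
K = 0
P(Y) = -5 (P(Y) = -5 + 0 = -5)
(W + P(-5)*(-22))**2 = (-78 - 5*(-22))**2 = (-78 + 110)**2 = 32**2 = 1024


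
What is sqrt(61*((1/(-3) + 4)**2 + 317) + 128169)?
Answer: sqrt(1334935)/3 ≈ 385.13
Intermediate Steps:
sqrt(61*((1/(-3) + 4)**2 + 317) + 128169) = sqrt(61*((-1/3 + 4)**2 + 317) + 128169) = sqrt(61*((11/3)**2 + 317) + 128169) = sqrt(61*(121/9 + 317) + 128169) = sqrt(61*(2974/9) + 128169) = sqrt(181414/9 + 128169) = sqrt(1334935/9) = sqrt(1334935)/3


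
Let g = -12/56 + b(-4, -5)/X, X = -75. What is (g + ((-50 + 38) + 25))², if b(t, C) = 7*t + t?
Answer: 192460129/1102500 ≈ 174.57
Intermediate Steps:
b(t, C) = 8*t
g = 223/1050 (g = -12/56 + (8*(-4))/(-75) = -12*1/56 - 32*(-1/75) = -3/14 + 32/75 = 223/1050 ≈ 0.21238)
(g + ((-50 + 38) + 25))² = (223/1050 + ((-50 + 38) + 25))² = (223/1050 + (-12 + 25))² = (223/1050 + 13)² = (13873/1050)² = 192460129/1102500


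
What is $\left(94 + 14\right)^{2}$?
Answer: $11664$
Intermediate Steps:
$\left(94 + 14\right)^{2} = 108^{2} = 11664$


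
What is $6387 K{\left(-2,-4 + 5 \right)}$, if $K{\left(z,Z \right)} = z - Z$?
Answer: $-19161$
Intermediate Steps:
$6387 K{\left(-2,-4 + 5 \right)} = 6387 \left(-2 - \left(-4 + 5\right)\right) = 6387 \left(-2 - 1\right) = 6387 \left(-3\right) = -19161$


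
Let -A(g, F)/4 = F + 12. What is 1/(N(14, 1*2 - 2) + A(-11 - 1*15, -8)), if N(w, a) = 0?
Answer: -1/16 ≈ -0.062500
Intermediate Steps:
A(g, F) = -48 - 4*F (A(g, F) = -4*(F + 12) = -4*(12 + F) = -48 - 4*F)
1/(N(14, 1*2 - 2) + A(-11 - 1*15, -8)) = 1/(0 + (-48 - 4*(-8))) = 1/(0 + (-48 + 32)) = 1/(0 - 16) = 1/(-16) = -1/16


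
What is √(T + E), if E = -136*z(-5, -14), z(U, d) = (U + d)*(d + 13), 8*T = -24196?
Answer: I*√22434/2 ≈ 74.89*I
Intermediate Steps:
T = -6049/2 (T = (⅛)*(-24196) = -6049/2 ≈ -3024.5)
z(U, d) = (13 + d)*(U + d) (z(U, d) = (U + d)*(13 + d) = (13 + d)*(U + d))
E = -2584 (E = -136*((-14)² + 13*(-5) + 13*(-14) - 5*(-14)) = -136*(196 - 65 - 182 + 70) = -136*19 = -2584)
√(T + E) = √(-6049/2 - 2584) = √(-11217/2) = I*√22434/2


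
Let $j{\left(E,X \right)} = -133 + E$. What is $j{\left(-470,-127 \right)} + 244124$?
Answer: $243521$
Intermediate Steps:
$j{\left(-470,-127 \right)} + 244124 = \left(-133 - 470\right) + 244124 = -603 + 244124 = 243521$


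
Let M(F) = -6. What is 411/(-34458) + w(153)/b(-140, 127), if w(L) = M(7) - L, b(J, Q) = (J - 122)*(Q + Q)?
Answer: -3645401/382185164 ≈ -0.0095383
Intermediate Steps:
b(J, Q) = 2*Q*(-122 + J) (b(J, Q) = (-122 + J)*(2*Q) = 2*Q*(-122 + J))
w(L) = -6 - L
411/(-34458) + w(153)/b(-140, 127) = 411/(-34458) + (-6 - 1*153)/((2*127*(-122 - 140))) = 411*(-1/34458) + (-6 - 153)/((2*127*(-262))) = -137/11486 - 159/(-66548) = -137/11486 - 159*(-1/66548) = -137/11486 + 159/66548 = -3645401/382185164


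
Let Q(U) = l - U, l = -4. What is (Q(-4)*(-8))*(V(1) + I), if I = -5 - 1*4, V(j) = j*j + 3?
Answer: 0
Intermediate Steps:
V(j) = 3 + j² (V(j) = j² + 3 = 3 + j²)
I = -9 (I = -5 - 4 = -9)
Q(U) = -4 - U
(Q(-4)*(-8))*(V(1) + I) = ((-4 - 1*(-4))*(-8))*((3 + 1²) - 9) = ((-4 + 4)*(-8))*((3 + 1) - 9) = (0*(-8))*(4 - 9) = 0*(-5) = 0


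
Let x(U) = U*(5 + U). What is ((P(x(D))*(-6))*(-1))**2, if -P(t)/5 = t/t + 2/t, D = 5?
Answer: 24336/25 ≈ 973.44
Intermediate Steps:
P(t) = -5 - 10/t (P(t) = -5*(t/t + 2/t) = -5*(1 + 2/t) = -5 - 10/t)
((P(x(D))*(-6))*(-1))**2 = (((-5 - 10*1/(5*(5 + 5)))*(-6))*(-1))**2 = (((-5 - 10/(5*10))*(-6))*(-1))**2 = (((-5 - 10/50)*(-6))*(-1))**2 = (((-5 - 10*1/50)*(-6))*(-1))**2 = (((-5 - 1/5)*(-6))*(-1))**2 = (-26/5*(-6)*(-1))**2 = ((156/5)*(-1))**2 = (-156/5)**2 = 24336/25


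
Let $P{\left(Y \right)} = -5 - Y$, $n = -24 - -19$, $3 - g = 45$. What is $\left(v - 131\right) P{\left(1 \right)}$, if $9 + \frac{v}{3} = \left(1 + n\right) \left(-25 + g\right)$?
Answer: $-3876$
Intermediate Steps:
$g = -42$ ($g = 3 - 45 = -42$)
$n = -5$ ($n = -24 + 19 = -5$)
$v = 777$ ($v = -27 + 3 \left(1 - 5\right) \left(-25 - 42\right) = -27 + 3 \left(\left(-4\right) \left(-67\right)\right) = -27 + 3 \cdot 268 = -27 + 804 = 777$)
$\left(v - 131\right) P{\left(1 \right)} = \left(777 - 131\right) \left(-5 - 1\right) = 646 \left(-5 - 1\right) = 646 \left(-6\right) = -3876$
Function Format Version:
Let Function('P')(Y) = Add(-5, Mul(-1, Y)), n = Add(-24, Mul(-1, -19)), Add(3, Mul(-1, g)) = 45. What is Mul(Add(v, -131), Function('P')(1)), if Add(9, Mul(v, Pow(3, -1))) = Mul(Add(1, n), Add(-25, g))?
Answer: -3876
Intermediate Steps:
g = -42 (g = Add(3, Mul(-1, 45)) = Add(3, -45) = -42)
n = -5 (n = Add(-24, 19) = -5)
v = 777 (v = Add(-27, Mul(3, Mul(Add(1, -5), Add(-25, -42)))) = Add(-27, Mul(3, Mul(-4, -67))) = Add(-27, Mul(3, 268)) = Add(-27, 804) = 777)
Mul(Add(v, -131), Function('P')(1)) = Mul(Add(777, -131), Add(-5, Mul(-1, 1))) = Mul(646, Add(-5, -1)) = Mul(646, -6) = -3876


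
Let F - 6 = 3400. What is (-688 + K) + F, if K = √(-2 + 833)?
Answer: 2718 + √831 ≈ 2746.8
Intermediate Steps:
F = 3406 (F = 6 + 3400 = 3406)
K = √831 ≈ 28.827
(-688 + K) + F = (-688 + √831) + 3406 = 2718 + √831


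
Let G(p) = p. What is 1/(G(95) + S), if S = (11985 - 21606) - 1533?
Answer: -1/11059 ≈ -9.0424e-5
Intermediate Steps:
S = -11154 (S = -9621 - 1533 = -11154)
1/(G(95) + S) = 1/(95 - 11154) = 1/(-11059) = -1/11059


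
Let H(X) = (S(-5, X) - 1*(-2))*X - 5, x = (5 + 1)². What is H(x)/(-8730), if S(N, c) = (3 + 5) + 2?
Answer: -427/8730 ≈ -0.048912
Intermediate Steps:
x = 36 (x = 6² = 36)
S(N, c) = 10 (S(N, c) = 8 + 2 = 10)
H(X) = -5 + 12*X (H(X) = (10 - 1*(-2))*X - 5 = (10 + 2)*X - 5 = 12*X - 5 = -5 + 12*X)
H(x)/(-8730) = (-5 + 12*36)/(-8730) = (-5 + 432)*(-1/8730) = 427*(-1/8730) = -427/8730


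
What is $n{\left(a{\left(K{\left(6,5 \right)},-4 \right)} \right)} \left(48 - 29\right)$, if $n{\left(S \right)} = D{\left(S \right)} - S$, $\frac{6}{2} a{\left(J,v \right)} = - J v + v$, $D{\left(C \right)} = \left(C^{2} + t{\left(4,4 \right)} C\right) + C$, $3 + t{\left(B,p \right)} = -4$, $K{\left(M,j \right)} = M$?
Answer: $- \frac{380}{9} \approx -42.222$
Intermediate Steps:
$t{\left(B,p \right)} = -7$ ($t{\left(B,p \right)} = -3 - 4 = -7$)
$D{\left(C \right)} = C^{2} - 6 C$ ($D{\left(C \right)} = \left(C^{2} - 7 C\right) + C = C^{2} - 6 C$)
$a{\left(J,v \right)} = \frac{v}{3} - \frac{J v}{3}$ ($a{\left(J,v \right)} = \frac{- J v + v}{3} = \frac{v - J v}{3} = \frac{v}{3} - \frac{J v}{3}$)
$n{\left(S \right)} = - S + S \left(-6 + S\right)$ ($n{\left(S \right)} = S \left(-6 + S\right) - S = - S + S \left(-6 + S\right)$)
$n{\left(a{\left(K{\left(6,5 \right)},-4 \right)} \right)} \left(48 - 29\right) = \frac{1}{3} \left(-4\right) \left(1 - 6\right) \left(-7 + \frac{1}{3} \left(-4\right) \left(1 - 6\right)\right) \left(48 - 29\right) = \frac{1}{3} \left(-4\right) \left(1 - 6\right) \left(-7 + \frac{1}{3} \left(-4\right) \left(1 - 6\right)\right) 19 = \frac{1}{3} \left(-4\right) \left(-5\right) \left(-7 + \frac{1}{3} \left(-4\right) \left(-5\right)\right) 19 = \frac{20 \left(-7 + \frac{20}{3}\right)}{3} \cdot 19 = \frac{20}{3} \left(- \frac{1}{3}\right) 19 = \left(- \frac{20}{9}\right) 19 = - \frac{380}{9}$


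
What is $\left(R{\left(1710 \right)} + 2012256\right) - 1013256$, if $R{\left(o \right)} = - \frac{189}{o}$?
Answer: $\frac{189809979}{190} \approx 9.99 \cdot 10^{5}$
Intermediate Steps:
$\left(R{\left(1710 \right)} + 2012256\right) - 1013256 = \left(- \frac{189}{1710} + 2012256\right) - 1013256 = \left(\left(-189\right) \frac{1}{1710} + 2012256\right) - 1013256 = \left(- \frac{21}{190} + 2012256\right) - 1013256 = \frac{382328619}{190} - 1013256 = \frac{189809979}{190}$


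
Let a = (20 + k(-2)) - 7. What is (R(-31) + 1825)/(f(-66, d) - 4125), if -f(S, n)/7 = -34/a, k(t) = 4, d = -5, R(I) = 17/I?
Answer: -56558/127441 ≈ -0.44380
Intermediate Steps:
a = 17 (a = (20 + 4) - 7 = 24 - 7 = 17)
f(S, n) = 14 (f(S, n) = -(-238)/17 = -7*(-2) = 14)
(R(-31) + 1825)/(f(-66, d) - 4125) = (17/(-31) + 1825)/(14 - 4125) = (17*(-1/31) + 1825)/(-4111) = (-17/31 + 1825)*(-1/4111) = (56558/31)*(-1/4111) = -56558/127441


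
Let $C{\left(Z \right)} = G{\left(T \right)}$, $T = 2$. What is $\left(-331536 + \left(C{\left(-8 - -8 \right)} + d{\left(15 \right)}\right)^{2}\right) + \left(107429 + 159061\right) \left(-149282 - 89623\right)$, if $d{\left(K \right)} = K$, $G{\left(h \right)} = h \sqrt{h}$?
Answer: $-63666124753 + 60 \sqrt{2} \approx -6.3666 \cdot 10^{10}$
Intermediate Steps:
$G{\left(h \right)} = h^{\frac{3}{2}}$
$C{\left(Z \right)} = 2 \sqrt{2}$ ($C{\left(Z \right)} = 2^{\frac{3}{2}} = 2 \sqrt{2}$)
$\left(-331536 + \left(C{\left(-8 - -8 \right)} + d{\left(15 \right)}\right)^{2}\right) + \left(107429 + 159061\right) \left(-149282 - 89623\right) = \left(-331536 + \left(2 \sqrt{2} + 15\right)^{2}\right) + \left(107429 + 159061\right) \left(-149282 - 89623\right) = \left(-331536 + \left(15 + 2 \sqrt{2}\right)^{2}\right) + 266490 \left(-238905\right) = \left(-331536 + \left(15 + 2 \sqrt{2}\right)^{2}\right) - 63665793450 = -63666124986 + \left(15 + 2 \sqrt{2}\right)^{2}$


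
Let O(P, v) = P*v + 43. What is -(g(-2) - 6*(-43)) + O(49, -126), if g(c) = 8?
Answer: -6397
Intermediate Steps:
O(P, v) = 43 + P*v
-(g(-2) - 6*(-43)) + O(49, -126) = -(8 - 6*(-43)) + (43 + 49*(-126)) = -(8 + 258) + (43 - 6174) = -1*266 - 6131 = -266 - 6131 = -6397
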